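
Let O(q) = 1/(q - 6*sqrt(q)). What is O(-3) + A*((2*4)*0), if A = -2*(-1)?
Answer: I/(3*(-I + 2*sqrt(3))) ≈ -0.025641 + 0.088823*I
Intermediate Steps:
A = 2
O(-3) + A*((2*4)*0) = 1/(-3 - 6*I*sqrt(3)) + 2*((2*4)*0) = 1/(-3 - 6*I*sqrt(3)) + 2*(8*0) = 1/(-3 - 6*I*sqrt(3)) + 2*0 = 1/(-3 - 6*I*sqrt(3)) + 0 = 1/(-3 - 6*I*sqrt(3))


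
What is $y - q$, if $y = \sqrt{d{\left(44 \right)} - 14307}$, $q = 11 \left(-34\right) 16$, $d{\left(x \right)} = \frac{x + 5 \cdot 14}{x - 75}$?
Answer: $5984 + \frac{i \sqrt{13752561}}{31} \approx 5984.0 + 119.63 i$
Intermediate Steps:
$d{\left(x \right)} = \frac{70 + x}{-75 + x}$ ($d{\left(x \right)} = \frac{x + 70}{-75 + x} = \frac{70 + x}{-75 + x}$)
$q = -5984$ ($q = \left(-374\right) 16 = -5984$)
$y = \frac{i \sqrt{13752561}}{31}$ ($y = \sqrt{\frac{70 + 44}{-75 + 44} - 14307} = \sqrt{\frac{1}{-31} \cdot 114 - 14307} = \sqrt{\left(- \frac{1}{31}\right) 114 - 14307} = \sqrt{- \frac{114}{31} - 14307} = \sqrt{- \frac{443631}{31}} = \frac{i \sqrt{13752561}}{31} \approx 119.63 i$)
$y - q = \frac{i \sqrt{13752561}}{31} - -5984 = \frac{i \sqrt{13752561}}{31} + 5984 = 5984 + \frac{i \sqrt{13752561}}{31}$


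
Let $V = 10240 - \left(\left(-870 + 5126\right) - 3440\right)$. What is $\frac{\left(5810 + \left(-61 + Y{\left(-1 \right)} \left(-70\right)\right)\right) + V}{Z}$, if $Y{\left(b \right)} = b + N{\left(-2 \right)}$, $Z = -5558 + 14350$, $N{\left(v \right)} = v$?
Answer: $\frac{15383}{8792} \approx 1.7497$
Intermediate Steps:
$Z = 8792$
$Y{\left(b \right)} = -2 + b$ ($Y{\left(b \right)} = b - 2 = -2 + b$)
$V = 9424$ ($V = 10240 - \left(4256 - 3440\right) = 10240 - 816 = 9424$)
$\frac{\left(5810 + \left(-61 + Y{\left(-1 \right)} \left(-70\right)\right)\right) + V}{Z} = \frac{\left(5810 - \left(61 - \left(-2 - 1\right) \left(-70\right)\right)\right) + 9424}{8792} = \left(\left(5810 - -149\right) + 9424\right) \frac{1}{8792} = \left(\left(5810 + \left(-61 + 210\right)\right) + 9424\right) \frac{1}{8792} = \left(\left(5810 + 149\right) + 9424\right) \frac{1}{8792} = \left(5959 + 9424\right) \frac{1}{8792} = 15383 \cdot \frac{1}{8792} = \frac{15383}{8792}$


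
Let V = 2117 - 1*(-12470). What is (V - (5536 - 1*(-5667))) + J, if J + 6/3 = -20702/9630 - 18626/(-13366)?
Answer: 108803843752/32178645 ≈ 3381.2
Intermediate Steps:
J = -88690928/32178645 (J = -2 + (-20702/9630 - 18626/(-13366)) = -2 + (-20702*1/9630 - 18626*(-1/13366)) = -2 + (-10351/4815 + 9313/6683) = -2 - 24333638/32178645 = -88690928/32178645 ≈ -2.7562)
V = 14587 (V = 2117 + 12470 = 14587)
(V - (5536 - 1*(-5667))) + J = (14587 - (5536 - 1*(-5667))) - 88690928/32178645 = (14587 - (5536 + 5667)) - 88690928/32178645 = (14587 - 1*11203) - 88690928/32178645 = (14587 - 11203) - 88690928/32178645 = 3384 - 88690928/32178645 = 108803843752/32178645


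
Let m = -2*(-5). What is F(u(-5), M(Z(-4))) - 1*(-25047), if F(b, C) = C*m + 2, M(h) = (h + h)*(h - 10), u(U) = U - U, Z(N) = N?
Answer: 26169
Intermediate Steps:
m = 10
u(U) = 0
M(h) = 2*h*(-10 + h) (M(h) = (2*h)*(-10 + h) = 2*h*(-10 + h))
F(b, C) = 2 + 10*C (F(b, C) = C*10 + 2 = 10*C + 2 = 2 + 10*C)
F(u(-5), M(Z(-4))) - 1*(-25047) = (2 + 10*(2*(-4)*(-10 - 4))) - 1*(-25047) = (2 + 10*(2*(-4)*(-14))) + 25047 = (2 + 10*112) + 25047 = (2 + 1120) + 25047 = 1122 + 25047 = 26169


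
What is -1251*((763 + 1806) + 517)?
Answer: -3860586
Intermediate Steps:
-1251*((763 + 1806) + 517) = -1251*(2569 + 517) = -1251*3086 = -3860586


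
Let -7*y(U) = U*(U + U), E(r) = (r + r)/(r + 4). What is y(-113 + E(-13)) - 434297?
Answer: -248210561/567 ≈ -4.3776e+5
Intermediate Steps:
E(r) = 2*r/(4 + r) (E(r) = (2*r)/(4 + r) = 2*r/(4 + r))
y(U) = -2*U²/7 (y(U) = -U*(U + U)/7 = -U*2*U/7 = -2*U²/7)
y(-113 + E(-13)) - 434297 = -2*(-113 + 2*(-13)/(4 - 13))²/7 - 434297 = -2*(-113 + 2*(-13)/(-9))²/7 - 434297 = -2*(-113 + 2*(-13)*(-⅑))²/7 - 434297 = -2*(-113 + 26/9)²/7 - 434297 = -2*(-991/9)²/7 - 434297 = -2/7*982081/81 - 434297 = -1964162/567 - 434297 = -248210561/567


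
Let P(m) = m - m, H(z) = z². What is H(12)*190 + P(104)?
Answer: 27360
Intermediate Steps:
P(m) = 0
H(12)*190 + P(104) = 12²*190 + 0 = 144*190 + 0 = 27360 + 0 = 27360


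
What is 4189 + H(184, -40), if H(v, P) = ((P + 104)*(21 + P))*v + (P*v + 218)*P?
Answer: 66125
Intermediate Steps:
H(v, P) = P*(218 + P*v) + v*(21 + P)*(104 + P) (H(v, P) = ((104 + P)*(21 + P))*v + (218 + P*v)*P = ((21 + P)*(104 + P))*v + P*(218 + P*v) = v*(21 + P)*(104 + P) + P*(218 + P*v) = P*(218 + P*v) + v*(21 + P)*(104 + P))
4189 + H(184, -40) = 4189 + (218*(-40) + 2184*184 + 2*184*(-40)**2 + 125*(-40)*184) = 4189 + (-8720 + 401856 + 2*184*1600 - 920000) = 4189 + (-8720 + 401856 + 588800 - 920000) = 4189 + 61936 = 66125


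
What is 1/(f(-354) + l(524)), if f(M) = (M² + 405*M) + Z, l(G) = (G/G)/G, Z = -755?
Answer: -524/9855915 ≈ -5.3166e-5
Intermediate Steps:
l(G) = 1/G
f(M) = -755 + M² + 405*M (f(M) = (M² + 405*M) - 755 = -755 + M² + 405*M)
1/(f(-354) + l(524)) = 1/((-755 + (-354)² + 405*(-354)) + 1/524) = 1/((-755 + 125316 - 143370) + 1/524) = 1/(-18809 + 1/524) = 1/(-9855915/524) = -524/9855915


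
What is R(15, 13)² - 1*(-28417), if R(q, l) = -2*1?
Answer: 28421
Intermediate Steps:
R(q, l) = -2
R(15, 13)² - 1*(-28417) = (-2)² - 1*(-28417) = 4 + 28417 = 28421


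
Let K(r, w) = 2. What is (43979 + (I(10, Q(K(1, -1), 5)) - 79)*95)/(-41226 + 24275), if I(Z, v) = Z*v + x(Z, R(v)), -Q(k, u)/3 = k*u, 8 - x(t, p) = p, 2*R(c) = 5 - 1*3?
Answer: -8639/16951 ≈ -0.50965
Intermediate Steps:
R(c) = 1 (R(c) = (5 - 1*3)/2 = (5 - 3)/2 = (½)*2 = 1)
x(t, p) = 8 - p
Q(k, u) = -3*k*u
I(Z, v) = 7 + Z*v (I(Z, v) = Z*v + (8 - 1*1) = Z*v + (8 - 1) = Z*v + 7 = 7 + Z*v)
(43979 + (I(10, Q(K(1, -1), 5)) - 79)*95)/(-41226 + 24275) = (43979 + ((7 + 10*(-3*2*5)) - 79)*95)/(-41226 + 24275) = (43979 + ((7 + 10*(-30)) - 79)*95)/(-16951) = (43979 + ((7 - 300) - 79)*95)*(-1/16951) = (43979 + (-293 - 79)*95)*(-1/16951) = (43979 - 372*95)*(-1/16951) = (43979 - 35340)*(-1/16951) = 8639*(-1/16951) = -8639/16951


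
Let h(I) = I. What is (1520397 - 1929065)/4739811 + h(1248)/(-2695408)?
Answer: -69215142542/798482780493 ≈ -0.086683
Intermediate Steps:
(1520397 - 1929065)/4739811 + h(1248)/(-2695408) = (1520397 - 1929065)/4739811 + 1248/(-2695408) = -408668*1/4739811 + 1248*(-1/2695408) = -408668/4739811 - 78/168463 = -69215142542/798482780493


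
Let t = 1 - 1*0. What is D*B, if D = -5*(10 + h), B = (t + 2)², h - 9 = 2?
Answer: -945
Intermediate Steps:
h = 11 (h = 9 + 2 = 11)
t = 1 (t = 1 + 0 = 1)
B = 9 (B = (1 + 2)² = 3² = 9)
D = -105 (D = -5*(10 + 11) = -5*21 = -105)
D*B = -105*9 = -945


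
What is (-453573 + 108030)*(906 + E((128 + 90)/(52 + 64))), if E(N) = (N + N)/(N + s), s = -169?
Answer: -1011478076840/3231 ≈ -3.1305e+8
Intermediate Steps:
E(N) = 2*N/(-169 + N) (E(N) = (N + N)/(N - 169) = (2*N)/(-169 + N) = 2*N/(-169 + N))
(-453573 + 108030)*(906 + E((128 + 90)/(52 + 64))) = (-453573 + 108030)*(906 + 2*((128 + 90)/(52 + 64))/(-169 + (128 + 90)/(52 + 64))) = -345543*(906 + 2*(218/116)/(-169 + 218/116)) = -345543*(906 + 2*(218*(1/116))/(-169 + 218*(1/116))) = -345543*(906 + 2*(109/58)/(-169 + 109/58)) = -345543*(906 + 2*(109/58)/(-9693/58)) = -345543*(906 + 2*(109/58)*(-58/9693)) = -345543*(906 - 218/9693) = -345543*8781640/9693 = -1011478076840/3231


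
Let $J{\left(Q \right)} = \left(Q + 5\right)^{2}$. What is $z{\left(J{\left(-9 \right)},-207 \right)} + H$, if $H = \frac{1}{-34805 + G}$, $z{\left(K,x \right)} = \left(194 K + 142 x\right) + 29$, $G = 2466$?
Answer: $- \frac{849254480}{32339} \approx -26261.0$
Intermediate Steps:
$J{\left(Q \right)} = \left(5 + Q\right)^{2}$
$z{\left(K,x \right)} = 29 + 142 x + 194 K$ ($z{\left(K,x \right)} = \left(142 x + 194 K\right) + 29 = 29 + 142 x + 194 K$)
$H = - \frac{1}{32339}$ ($H = \frac{1}{-34805 + 2466} = \frac{1}{-32339} = - \frac{1}{32339} \approx -3.0922 \cdot 10^{-5}$)
$z{\left(J{\left(-9 \right)},-207 \right)} + H = \left(29 + 142 \left(-207\right) + 194 \left(5 - 9\right)^{2}\right) - \frac{1}{32339} = \left(29 - 29394 + 194 \left(-4\right)^{2}\right) - \frac{1}{32339} = \left(29 - 29394 + 194 \cdot 16\right) - \frac{1}{32339} = \left(29 - 29394 + 3104\right) - \frac{1}{32339} = -26261 - \frac{1}{32339} = - \frac{849254480}{32339}$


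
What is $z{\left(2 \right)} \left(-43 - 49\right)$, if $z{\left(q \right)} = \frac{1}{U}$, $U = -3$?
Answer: $\frac{92}{3} \approx 30.667$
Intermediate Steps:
$z{\left(q \right)} = - \frac{1}{3}$ ($z{\left(q \right)} = \frac{1}{-3} = - \frac{1}{3}$)
$z{\left(2 \right)} \left(-43 - 49\right) = - \frac{-43 - 49}{3} = \left(- \frac{1}{3}\right) \left(-92\right) = \frac{92}{3}$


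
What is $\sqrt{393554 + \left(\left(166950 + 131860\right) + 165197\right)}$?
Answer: $\sqrt{857561} \approx 926.05$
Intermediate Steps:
$\sqrt{393554 + \left(\left(166950 + 131860\right) + 165197\right)} = \sqrt{393554 + \left(298810 + 165197\right)} = \sqrt{393554 + 464007} = \sqrt{857561}$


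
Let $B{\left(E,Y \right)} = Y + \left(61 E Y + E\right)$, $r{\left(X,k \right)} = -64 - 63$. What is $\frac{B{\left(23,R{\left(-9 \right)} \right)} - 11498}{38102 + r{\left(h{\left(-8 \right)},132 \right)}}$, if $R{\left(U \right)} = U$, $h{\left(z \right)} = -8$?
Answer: $- \frac{24111}{37975} \approx -0.63492$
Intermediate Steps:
$r{\left(X,k \right)} = -127$
$B{\left(E,Y \right)} = E + Y + 61 E Y$ ($B{\left(E,Y \right)} = Y + \left(61 E Y + E\right) = Y + \left(E + 61 E Y\right) = E + Y + 61 E Y$)
$\frac{B{\left(23,R{\left(-9 \right)} \right)} - 11498}{38102 + r{\left(h{\left(-8 \right)},132 \right)}} = \frac{\left(23 - 9 + 61 \cdot 23 \left(-9\right)\right) - 11498}{38102 - 127} = \frac{\left(23 - 9 - 12627\right) - 11498}{37975} = \left(-12613 - 11498\right) \frac{1}{37975} = \left(-24111\right) \frac{1}{37975} = - \frac{24111}{37975}$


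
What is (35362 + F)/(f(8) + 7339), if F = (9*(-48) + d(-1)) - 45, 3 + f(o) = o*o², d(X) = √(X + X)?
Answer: 34885/7848 + I*√2/7848 ≈ 4.4451 + 0.0001802*I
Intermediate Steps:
d(X) = √2*√X (d(X) = √(2*X) = √2*√X)
f(o) = -3 + o³ (f(o) = -3 + o*o² = -3 + o³)
F = -477 + I*√2 (F = (9*(-48) + √2*√(-1)) - 45 = (-432 + √2*I) - 45 = (-432 + I*√2) - 45 = -477 + I*√2 ≈ -477.0 + 1.4142*I)
(35362 + F)/(f(8) + 7339) = (35362 + (-477 + I*√2))/((-3 + 8³) + 7339) = (34885 + I*√2)/((-3 + 512) + 7339) = (34885 + I*√2)/(509 + 7339) = (34885 + I*√2)/7848 = (34885 + I*√2)*(1/7848) = 34885/7848 + I*√2/7848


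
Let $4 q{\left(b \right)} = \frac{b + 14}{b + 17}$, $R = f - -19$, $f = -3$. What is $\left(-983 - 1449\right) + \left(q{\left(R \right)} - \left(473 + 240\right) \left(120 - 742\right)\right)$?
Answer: $\frac{9703193}{22} \approx 4.4105 \cdot 10^{5}$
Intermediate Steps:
$R = 16$ ($R = -3 - -19 = -3 + 19 = 16$)
$q{\left(b \right)} = \frac{14 + b}{4 \left(17 + b\right)}$ ($q{\left(b \right)} = \frac{\left(b + 14\right) \frac{1}{b + 17}}{4} = \frac{\left(14 + b\right) \frac{1}{17 + b}}{4} = \frac{\frac{1}{17 + b} \left(14 + b\right)}{4} = \frac{14 + b}{4 \left(17 + b\right)}$)
$\left(-983 - 1449\right) + \left(q{\left(R \right)} - \left(473 + 240\right) \left(120 - 742\right)\right) = \left(-983 - 1449\right) + \left(\frac{14 + 16}{4 \left(17 + 16\right)} - \left(473 + 240\right) \left(120 - 742\right)\right) = -2432 + \left(\frac{1}{4} \cdot \frac{1}{33} \cdot 30 - 713 \left(-622\right)\right) = -2432 + \left(\frac{1}{4} \cdot \frac{1}{33} \cdot 30 - -443486\right) = -2432 + \left(\frac{5}{22} + 443486\right) = -2432 + \frac{9756697}{22} = \frac{9703193}{22}$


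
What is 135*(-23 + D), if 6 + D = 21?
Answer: -1080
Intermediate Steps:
D = 15 (D = -6 + 21 = 15)
135*(-23 + D) = 135*(-23 + 15) = 135*(-8) = -1080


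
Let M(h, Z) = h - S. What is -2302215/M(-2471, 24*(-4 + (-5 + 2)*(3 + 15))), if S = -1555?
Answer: 2302215/916 ≈ 2513.3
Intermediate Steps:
M(h, Z) = 1555 + h (M(h, Z) = h - 1*(-1555) = h + 1555 = 1555 + h)
-2302215/M(-2471, 24*(-4 + (-5 + 2)*(3 + 15))) = -2302215/(1555 - 2471) = -2302215/(-916) = -2302215*(-1/916) = 2302215/916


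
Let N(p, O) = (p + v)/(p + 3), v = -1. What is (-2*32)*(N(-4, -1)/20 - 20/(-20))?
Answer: -80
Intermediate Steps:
N(p, O) = (-1 + p)/(3 + p) (N(p, O) = (p - 1)/(p + 3) = (-1 + p)/(3 + p))
(-2*32)*(N(-4, -1)/20 - 20/(-20)) = (-2*32)*(((-1 - 4)/(3 - 4))/20 - 20/(-20)) = -64*((-5/(-1))*(1/20) - 20*(-1/20)) = -64*(-1*(-5)*(1/20) + 1) = -64*(5*(1/20) + 1) = -64*(¼ + 1) = -64*5/4 = -80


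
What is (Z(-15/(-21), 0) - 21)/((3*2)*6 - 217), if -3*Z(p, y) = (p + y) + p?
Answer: 451/3801 ≈ 0.11865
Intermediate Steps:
Z(p, y) = -2*p/3 - y/3 (Z(p, y) = -((p + y) + p)/3 = -(y + 2*p)/3 = -2*p/3 - y/3)
(Z(-15/(-21), 0) - 21)/((3*2)*6 - 217) = ((-(-10)/(-21) - ⅓*0) - 21)/((3*2)*6 - 217) = ((-(-10)*(-1)/21 + 0) - 21)/(6*6 - 217) = ((-⅔*5/7 + 0) - 21)/(36 - 217) = ((-10/21 + 0) - 21)/(-181) = (-10/21 - 21)*(-1/181) = -451/21*(-1/181) = 451/3801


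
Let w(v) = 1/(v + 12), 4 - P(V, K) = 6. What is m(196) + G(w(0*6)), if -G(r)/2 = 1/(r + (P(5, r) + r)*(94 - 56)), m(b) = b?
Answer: 57044/291 ≈ 196.03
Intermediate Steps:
P(V, K) = -2 (P(V, K) = 4 - 1*6 = 4 - 6 = -2)
w(v) = 1/(12 + v)
G(r) = -2/(-76 + 39*r) (G(r) = -2/(r + (-2 + r)*(94 - 56)) = -2/(r + (-2 + r)*38) = -2/(r + (-76 + 38*r)) = -2/(-76 + 39*r))
m(196) + G(w(0*6)) = 196 - 2/(-76 + 39/(12 + 0*6)) = 196 - 2/(-76 + 39/(12 + 0)) = 196 - 2/(-76 + 39/12) = 196 - 2/(-76 + 39*(1/12)) = 196 - 2/(-76 + 13/4) = 196 - 2/(-291/4) = 196 - 2*(-4/291) = 196 + 8/291 = 57044/291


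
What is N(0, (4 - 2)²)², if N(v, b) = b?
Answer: 16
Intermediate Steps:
N(0, (4 - 2)²)² = ((4 - 2)²)² = (2²)² = 4² = 16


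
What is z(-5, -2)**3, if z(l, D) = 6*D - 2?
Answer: -2744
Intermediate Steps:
z(l, D) = -2 + 6*D
z(-5, -2)**3 = (-2 + 6*(-2))**3 = (-2 - 12)**3 = (-14)**3 = -2744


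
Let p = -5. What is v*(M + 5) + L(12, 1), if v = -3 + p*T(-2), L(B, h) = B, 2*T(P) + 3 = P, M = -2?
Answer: 81/2 ≈ 40.500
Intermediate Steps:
T(P) = -3/2 + P/2
v = 19/2 (v = -3 - 5*(-3/2 + (½)*(-2)) = -3 - 5*(-3/2 - 1) = -3 - 5*(-5/2) = -3 + 25/2 = 19/2 ≈ 9.5000)
v*(M + 5) + L(12, 1) = 19*(-2 + 5)/2 + 12 = (19/2)*3 + 12 = 57/2 + 12 = 81/2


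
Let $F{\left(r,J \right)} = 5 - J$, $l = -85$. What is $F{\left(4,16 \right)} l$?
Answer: $935$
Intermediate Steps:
$F{\left(4,16 \right)} l = \left(5 - 16\right) \left(-85\right) = \left(-11\right) \left(-85\right) = 935$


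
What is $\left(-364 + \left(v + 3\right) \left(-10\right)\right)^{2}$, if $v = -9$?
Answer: $92416$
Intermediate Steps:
$\left(-364 + \left(v + 3\right) \left(-10\right)\right)^{2} = \left(-364 + \left(-9 + 3\right) \left(-10\right)\right)^{2} = \left(-364 - -60\right)^{2} = \left(-364 + 60\right)^{2} = \left(-304\right)^{2} = 92416$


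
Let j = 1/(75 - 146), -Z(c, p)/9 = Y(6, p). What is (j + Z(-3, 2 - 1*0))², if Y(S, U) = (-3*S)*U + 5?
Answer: 392356864/5041 ≈ 77833.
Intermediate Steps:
Y(S, U) = 5 - 3*S*U (Y(S, U) = -3*S*U + 5 = 5 - 3*S*U)
Z(c, p) = -45 + 162*p (Z(c, p) = -9*(5 - 3*6*p) = -9*(5 - 18*p) = -45 + 162*p)
j = -1/71 (j = 1/(-71) = -1/71 ≈ -0.014085)
(j + Z(-3, 2 - 1*0))² = (-1/71 + (-45 + 162*(2 - 1*0)))² = (-1/71 + (-45 + 162*(2 + 0)))² = (-1/71 + (-45 + 162*2))² = (-1/71 + (-45 + 324))² = (-1/71 + 279)² = (19808/71)² = 392356864/5041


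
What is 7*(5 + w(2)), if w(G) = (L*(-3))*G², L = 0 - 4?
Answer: 371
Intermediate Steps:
L = -4
w(G) = 12*G² (w(G) = (-4*(-3))*G² = 12*G²)
7*(5 + w(2)) = 7*(5 + 12*2²) = 7*(5 + 12*4) = 7*(5 + 48) = 7*53 = 371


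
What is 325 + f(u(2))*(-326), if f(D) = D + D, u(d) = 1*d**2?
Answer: -2283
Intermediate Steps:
u(d) = d**2
f(D) = 2*D
325 + f(u(2))*(-326) = 325 + (2*2**2)*(-326) = 325 + (2*4)*(-326) = 325 + 8*(-326) = 325 - 2608 = -2283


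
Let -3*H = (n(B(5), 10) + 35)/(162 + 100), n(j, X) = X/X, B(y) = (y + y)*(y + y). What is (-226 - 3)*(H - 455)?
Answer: 13650919/131 ≈ 1.0421e+5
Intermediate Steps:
B(y) = 4*y² (B(y) = (2*y)*(2*y) = 4*y²)
n(j, X) = 1
H = -6/131 (H = -(1 + 35)/(3*(162 + 100)) = -12/262 = -⅓*18/131 = -6/131 ≈ -0.045802)
(-226 - 3)*(H - 455) = (-226 - 3)*(-6/131 - 455) = -229*(-59611/131) = 13650919/131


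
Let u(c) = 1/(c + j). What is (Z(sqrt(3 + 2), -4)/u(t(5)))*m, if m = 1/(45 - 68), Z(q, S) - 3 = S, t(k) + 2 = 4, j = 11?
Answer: 13/23 ≈ 0.56522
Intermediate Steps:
t(k) = 2 (t(k) = -2 + 4 = 2)
u(c) = 1/(11 + c) (u(c) = 1/(c + 11) = 1/(11 + c))
Z(q, S) = 3 + S
m = -1/23 (m = 1/(-23) = -1/23 ≈ -0.043478)
(Z(sqrt(3 + 2), -4)/u(t(5)))*m = ((3 - 4)/(1/(11 + 2)))*(-1/23) = (-1/1/13)*(-1/23) = (-1/(1/13))*(-1/23) = (13*(-1))*(-1/23) = -13*(-1/23) = 13/23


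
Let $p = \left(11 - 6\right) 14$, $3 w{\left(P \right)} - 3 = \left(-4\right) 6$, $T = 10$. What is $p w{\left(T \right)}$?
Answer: $-490$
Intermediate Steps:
$w{\left(P \right)} = -7$ ($w{\left(P \right)} = 1 + \frac{\left(-4\right) 6}{3} = 1 + \frac{1}{3} \left(-24\right) = 1 - 8 = -7$)
$p = 70$ ($p = 5 \cdot 14 = 70$)
$p w{\left(T \right)} = 70 \left(-7\right) = -490$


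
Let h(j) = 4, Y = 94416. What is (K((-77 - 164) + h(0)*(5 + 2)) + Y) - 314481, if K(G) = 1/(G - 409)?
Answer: -136880431/622 ≈ -2.2007e+5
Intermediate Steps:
K(G) = 1/(-409 + G)
(K((-77 - 164) + h(0)*(5 + 2)) + Y) - 314481 = (1/(-409 + ((-77 - 164) + 4*(5 + 2))) + 94416) - 314481 = (1/(-409 + (-241 + 4*7)) + 94416) - 314481 = (1/(-409 + (-241 + 28)) + 94416) - 314481 = (1/(-409 - 213) + 94416) - 314481 = (1/(-622) + 94416) - 314481 = (-1/622 + 94416) - 314481 = 58726751/622 - 314481 = -136880431/622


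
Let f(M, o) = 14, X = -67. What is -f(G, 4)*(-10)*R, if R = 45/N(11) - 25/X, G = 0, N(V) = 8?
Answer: 112525/134 ≈ 839.74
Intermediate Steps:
R = 3215/536 (R = 45/8 - 25/(-67) = 45*(⅛) - 25*(-1/67) = 45/8 + 25/67 = 3215/536 ≈ 5.9981)
-f(G, 4)*(-10)*R = -14*(-10)*3215/536 = -(-140)*3215/536 = -1*(-112525/134) = 112525/134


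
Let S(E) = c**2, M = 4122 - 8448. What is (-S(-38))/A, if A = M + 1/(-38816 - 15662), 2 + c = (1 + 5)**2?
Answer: 62976568/235671829 ≈ 0.26722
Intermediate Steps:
c = 34 (c = -2 + (1 + 5)**2 = -2 + 6**2 = -2 + 36 = 34)
M = -4326
A = -235671829/54478 (A = -4326 + 1/(-38816 - 15662) = -4326 + 1/(-54478) = -4326 - 1/54478 = -235671829/54478 ≈ -4326.0)
S(E) = 1156 (S(E) = 34**2 = 1156)
(-S(-38))/A = (-1*1156)/(-235671829/54478) = -1156*(-54478/235671829) = 62976568/235671829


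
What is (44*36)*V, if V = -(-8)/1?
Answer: 12672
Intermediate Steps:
V = 8 (V = -(-8) = -4*(-2) = 8)
(44*36)*V = (44*36)*8 = 1584*8 = 12672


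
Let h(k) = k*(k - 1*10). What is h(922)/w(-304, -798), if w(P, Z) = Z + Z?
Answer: -3688/7 ≈ -526.86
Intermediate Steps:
h(k) = k*(-10 + k) (h(k) = k*(k - 10) = k*(-10 + k))
w(P, Z) = 2*Z
h(922)/w(-304, -798) = (922*(-10 + 922))/((2*(-798))) = (922*912)/(-1596) = 840864*(-1/1596) = -3688/7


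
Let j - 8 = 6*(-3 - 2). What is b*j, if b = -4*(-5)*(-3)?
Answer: 1320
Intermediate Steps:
b = -60 (b = 20*(-3) = -60)
j = -22 (j = 8 + 6*(-3 - 2) = 8 + 6*(-5) = 8 - 30 = -22)
b*j = -60*(-22) = 1320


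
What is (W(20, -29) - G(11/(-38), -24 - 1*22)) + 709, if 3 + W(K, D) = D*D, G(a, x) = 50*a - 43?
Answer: 30485/19 ≈ 1604.5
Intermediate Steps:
G(a, x) = -43 + 50*a
W(K, D) = -3 + D² (W(K, D) = -3 + D*D = -3 + D²)
(W(20, -29) - G(11/(-38), -24 - 1*22)) + 709 = ((-3 + (-29)²) - (-43 + 50*(11/(-38)))) + 709 = ((-3 + 841) - (-43 + 50*(11*(-1/38)))) + 709 = (838 - (-43 + 50*(-11/38))) + 709 = (838 - (-43 - 275/19)) + 709 = (838 - 1*(-1092/19)) + 709 = (838 + 1092/19) + 709 = 17014/19 + 709 = 30485/19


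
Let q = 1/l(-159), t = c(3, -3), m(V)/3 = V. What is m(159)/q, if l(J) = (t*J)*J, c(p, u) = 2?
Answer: 24118074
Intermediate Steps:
m(V) = 3*V
t = 2
l(J) = 2*J² (l(J) = (2*J)*J = 2*J²)
q = 1/50562 (q = 1/(2*(-159)²) = 1/(2*25281) = 1/50562 ≈ 1.9778e-5)
m(159)/q = (3*159)/(1/50562) = 477*50562 = 24118074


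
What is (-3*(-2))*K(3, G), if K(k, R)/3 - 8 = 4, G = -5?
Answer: 216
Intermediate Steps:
K(k, R) = 36 (K(k, R) = 24 + 3*4 = 24 + 12 = 36)
(-3*(-2))*K(3, G) = -3*(-2)*36 = 6*36 = 216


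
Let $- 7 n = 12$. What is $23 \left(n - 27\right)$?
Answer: $- \frac{4623}{7} \approx -660.43$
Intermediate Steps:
$n = - \frac{12}{7}$ ($n = \left(- \frac{1}{7}\right) 12 = - \frac{12}{7} \approx -1.7143$)
$23 \left(n - 27\right) = 23 \left(- \frac{12}{7} - 27\right) = 23 \left(- \frac{201}{7}\right) = - \frac{4623}{7}$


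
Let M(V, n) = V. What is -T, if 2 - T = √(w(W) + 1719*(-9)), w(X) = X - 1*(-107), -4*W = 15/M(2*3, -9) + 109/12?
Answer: -2 + I*√2212833/12 ≈ -2.0 + 123.96*I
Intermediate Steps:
W = -139/48 (W = -(15/((2*3)) + 109/12)/4 = -(15/6 + 109*(1/12))/4 = -(15*(⅙) + 109/12)/4 = -(5/2 + 109/12)/4 = -¼*139/12 = -139/48 ≈ -2.8958)
w(X) = 107 + X (w(X) = X + 107 = 107 + X)
T = 2 - I*√2212833/12 (T = 2 - √((107 - 139/48) + 1719*(-9)) = 2 - √(4997/48 - 15471) = 2 - √(-737611/48) = 2 - I*√2212833/12 ≈ 2.0 - 123.96*I)
-T = -(2 - I*√2212833/12) = -2 + I*√2212833/12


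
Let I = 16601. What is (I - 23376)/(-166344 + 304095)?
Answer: -6775/137751 ≈ -0.049183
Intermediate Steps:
(I - 23376)/(-166344 + 304095) = (16601 - 23376)/(-166344 + 304095) = -6775/137751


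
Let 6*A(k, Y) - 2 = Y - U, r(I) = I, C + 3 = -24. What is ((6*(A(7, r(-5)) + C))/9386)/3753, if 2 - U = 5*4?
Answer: -49/11741886 ≈ -4.1731e-6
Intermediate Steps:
C = -27 (C = -3 - 24 = -27)
U = -18 (U = 2 - 5*4 = 2 - 1*20 = 2 - 20 = -18)
A(k, Y) = 10/3 + Y/6 (A(k, Y) = 1/3 + (Y - 1*(-18))/6 = 1/3 + (Y + 18)/6 = 1/3 + (18 + Y)/6 = 1/3 + (3 + Y/6) = 10/3 + Y/6)
((6*(A(7, r(-5)) + C))/9386)/3753 = ((6*((10/3 + (1/6)*(-5)) - 27))/9386)/3753 = ((6*((10/3 - 5/6) - 27))*(1/9386))*(1/3753) = ((6*(5/2 - 27))*(1/9386))*(1/3753) = ((6*(-49/2))*(1/9386))*(1/3753) = -147*1/9386*(1/3753) = -147/9386*1/3753 = -49/11741886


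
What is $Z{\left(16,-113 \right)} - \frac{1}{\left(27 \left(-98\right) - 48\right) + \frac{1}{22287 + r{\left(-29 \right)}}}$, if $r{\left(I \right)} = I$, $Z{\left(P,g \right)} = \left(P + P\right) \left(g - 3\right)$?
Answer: $- \frac{222582823054}{59963051} \approx -3712.0$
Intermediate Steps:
$Z{\left(P,g \right)} = 2 P \left(-3 + g\right)$
$Z{\left(16,-113 \right)} - \frac{1}{\left(27 \left(-98\right) - 48\right) + \frac{1}{22287 + r{\left(-29 \right)}}} = 2 \cdot 16 \left(-3 - 113\right) - \frac{1}{\left(27 \left(-98\right) - 48\right) + \frac{1}{22287 - 29}} = 2 \cdot 16 \left(-116\right) - \frac{1}{\left(-2646 - 48\right) + \frac{1}{22258}} = -3712 - \frac{1}{-2694 + \frac{1}{22258}} = -3712 - \frac{1}{- \frac{59963051}{22258}} = -3712 - - \frac{22258}{59963051} = -3712 + \frac{22258}{59963051} = - \frac{222582823054}{59963051}$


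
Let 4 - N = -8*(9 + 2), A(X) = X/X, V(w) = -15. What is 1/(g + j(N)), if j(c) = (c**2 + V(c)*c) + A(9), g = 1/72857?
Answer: 72857/516191846 ≈ 0.00014114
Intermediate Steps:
g = 1/72857 ≈ 1.3726e-5
A(X) = 1
N = 92 (N = 4 - (-8)*(9 + 2) = 4 - (-8)*11 = 4 - 1*(-88) = 4 + 88 = 92)
j(c) = 1 + c**2 - 15*c (j(c) = (c**2 - 15*c) + 1 = 1 + c**2 - 15*c)
1/(g + j(N)) = 1/(1/72857 + (1 + 92**2 - 15*92)) = 1/(1/72857 + (1 + 8464 - 1380)) = 1/(1/72857 + 7085) = 1/(516191846/72857) = 72857/516191846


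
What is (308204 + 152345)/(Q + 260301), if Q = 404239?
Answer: 460549/664540 ≈ 0.69303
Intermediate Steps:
(308204 + 152345)/(Q + 260301) = (308204 + 152345)/(404239 + 260301) = 460549/664540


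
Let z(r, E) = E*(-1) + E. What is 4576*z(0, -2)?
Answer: 0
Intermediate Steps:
z(r, E) = 0 (z(r, E) = -E + E = 0)
4576*z(0, -2) = 4576*0 = 0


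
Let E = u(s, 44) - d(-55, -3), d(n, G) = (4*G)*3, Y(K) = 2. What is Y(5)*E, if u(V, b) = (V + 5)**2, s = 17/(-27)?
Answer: 80336/729 ≈ 110.20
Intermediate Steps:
s = -17/27 (s = 17*(-1/27) = -17/27 ≈ -0.62963)
u(V, b) = (5 + V)**2
d(n, G) = 12*G
E = 40168/729 (E = (5 - 17/27)**2 - 12*(-3) = (118/27)**2 - 1*(-36) = 13924/729 + 36 = 40168/729 ≈ 55.100)
Y(5)*E = 2*(40168/729) = 80336/729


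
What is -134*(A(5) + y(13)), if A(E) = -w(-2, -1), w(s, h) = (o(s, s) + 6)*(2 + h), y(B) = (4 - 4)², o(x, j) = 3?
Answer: 1206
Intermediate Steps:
y(B) = 0 (y(B) = 0² = 0)
w(s, h) = 18 + 9*h (w(s, h) = (3 + 6)*(2 + h) = 9*(2 + h) = 18 + 9*h)
A(E) = -9 (A(E) = -(18 + 9*(-1)) = -(18 - 9) = -1*9 = -9)
-134*(A(5) + y(13)) = -134*(-9 + 0) = -134*(-9) = 1206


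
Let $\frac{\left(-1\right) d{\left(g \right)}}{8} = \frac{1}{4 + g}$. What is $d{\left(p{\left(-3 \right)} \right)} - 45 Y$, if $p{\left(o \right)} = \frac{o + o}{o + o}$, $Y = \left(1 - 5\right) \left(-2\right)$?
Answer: $- \frac{1808}{5} \approx -361.6$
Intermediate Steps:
$Y = 8$ ($Y = \left(-4\right) \left(-2\right) = 8$)
$p{\left(o \right)} = 1$ ($p{\left(o \right)} = \frac{2 o}{2 o} = 2 o \frac{1}{2 o} = 1$)
$d{\left(g \right)} = - \frac{8}{4 + g}$
$d{\left(p{\left(-3 \right)} \right)} - 45 Y = - \frac{8}{4 + 1} - 360 = - \frac{8}{5} - 360 = - \frac{1808}{5}$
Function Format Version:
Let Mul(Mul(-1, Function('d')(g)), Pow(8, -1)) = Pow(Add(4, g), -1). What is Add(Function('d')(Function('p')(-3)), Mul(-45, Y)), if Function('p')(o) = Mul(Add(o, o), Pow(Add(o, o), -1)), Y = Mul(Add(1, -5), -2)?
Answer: Rational(-1808, 5) ≈ -361.60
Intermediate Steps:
Y = 8 (Y = Mul(-4, -2) = 8)
Function('p')(o) = 1 (Function('p')(o) = Mul(Mul(2, o), Pow(Mul(2, o), -1)) = Mul(Mul(2, o), Mul(Rational(1, 2), Pow(o, -1))) = 1)
Function('d')(g) = Mul(-8, Pow(Add(4, g), -1))
Add(Function('d')(Function('p')(-3)), Mul(-45, Y)) = Add(Mul(-8, Pow(Add(4, 1), -1)), Mul(-45, 8)) = Add(Mul(-8, Pow(5, -1)), -360) = Add(Mul(-8, Rational(1, 5)), -360) = Add(Rational(-8, 5), -360) = Rational(-1808, 5)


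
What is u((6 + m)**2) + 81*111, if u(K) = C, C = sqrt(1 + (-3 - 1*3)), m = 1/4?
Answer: 8991 + I*sqrt(5) ≈ 8991.0 + 2.2361*I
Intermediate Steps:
m = 1/4 ≈ 0.25000
C = I*sqrt(5) (C = sqrt(1 + (-3 - 3)) = sqrt(1 - 6) = sqrt(-5) = I*sqrt(5) ≈ 2.2361*I)
u(K) = I*sqrt(5)
u((6 + m)**2) + 81*111 = I*sqrt(5) + 81*111 = I*sqrt(5) + 8991 = 8991 + I*sqrt(5)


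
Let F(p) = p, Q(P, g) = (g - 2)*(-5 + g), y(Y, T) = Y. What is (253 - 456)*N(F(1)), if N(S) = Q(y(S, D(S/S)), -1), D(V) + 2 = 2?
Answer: -3654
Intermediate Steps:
D(V) = 0 (D(V) = -2 + 2 = 0)
Q(P, g) = (-5 + g)*(-2 + g) (Q(P, g) = (-2 + g)*(-5 + g) = (-5 + g)*(-2 + g))
N(S) = 18 (N(S) = 10 + (-1)² - 7*(-1) = 10 + 1 + 7 = 18)
(253 - 456)*N(F(1)) = (253 - 456)*18 = -203*18 = -3654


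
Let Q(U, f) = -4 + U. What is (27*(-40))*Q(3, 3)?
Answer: 1080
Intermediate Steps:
(27*(-40))*Q(3, 3) = (27*(-40))*(-4 + 3) = -1080*(-1) = 1080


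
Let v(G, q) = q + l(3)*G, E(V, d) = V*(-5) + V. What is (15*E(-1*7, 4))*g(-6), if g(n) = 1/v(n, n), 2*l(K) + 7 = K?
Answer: 70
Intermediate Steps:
l(K) = -7/2 + K/2
E(V, d) = -4*V (E(V, d) = -5*V + V = -4*V)
v(G, q) = q - 2*G (v(G, q) = q + (-7/2 + (½)*3)*G = q + (-7/2 + 3/2)*G = q - 2*G)
g(n) = -1/n (g(n) = 1/(n - 2*n) = 1/(-n) = -1/n)
(15*E(-1*7, 4))*g(-6) = (15*(-(-4)*7))*(-1/(-6)) = (15*(-4*(-7)))*(-1*(-⅙)) = (15*28)*(⅙) = 420*(⅙) = 70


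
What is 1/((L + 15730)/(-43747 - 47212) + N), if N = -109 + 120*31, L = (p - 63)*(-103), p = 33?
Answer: 90959/328434129 ≈ 0.00027695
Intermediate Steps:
L = 3090 (L = (33 - 63)*(-103) = -30*(-103) = 3090)
N = 3611 (N = -109 + 3720 = 3611)
1/((L + 15730)/(-43747 - 47212) + N) = 1/((3090 + 15730)/(-43747 - 47212) + 3611) = 1/(18820/(-90959) + 3611) = 1/(18820*(-1/90959) + 3611) = 1/(-18820/90959 + 3611) = 1/(328434129/90959) = 90959/328434129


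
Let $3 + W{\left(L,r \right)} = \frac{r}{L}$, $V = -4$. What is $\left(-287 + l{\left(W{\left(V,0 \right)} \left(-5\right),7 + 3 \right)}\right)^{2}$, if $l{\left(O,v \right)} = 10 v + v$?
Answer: $31329$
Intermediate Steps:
$W{\left(L,r \right)} = -3 + \frac{r}{L}$
$l{\left(O,v \right)} = 11 v$
$\left(-287 + l{\left(W{\left(V,0 \right)} \left(-5\right),7 + 3 \right)}\right)^{2} = \left(-287 + 11 \left(7 + 3\right)\right)^{2} = \left(-287 + 11 \cdot 10\right)^{2} = \left(-287 + 110\right)^{2} = \left(-177\right)^{2} = 31329$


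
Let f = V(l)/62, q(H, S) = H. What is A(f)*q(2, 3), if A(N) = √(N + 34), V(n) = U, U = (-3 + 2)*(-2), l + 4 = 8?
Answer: 2*√32705/31 ≈ 11.667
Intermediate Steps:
l = 4 (l = -4 + 8 = 4)
U = 2 (U = -1*(-2) = 2)
V(n) = 2
f = 1/31 (f = 2/62 = 2*(1/62) = 1/31 ≈ 0.032258)
A(N) = √(34 + N)
A(f)*q(2, 3) = √(34 + 1/31)*2 = √(1055/31)*2 = (√32705/31)*2 = 2*√32705/31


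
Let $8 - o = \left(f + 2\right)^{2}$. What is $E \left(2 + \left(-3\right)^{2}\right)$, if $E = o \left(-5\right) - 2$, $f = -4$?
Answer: $-242$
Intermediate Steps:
$o = 4$ ($o = 8 - \left(-4 + 2\right)^{2} = 8 - \left(-2\right)^{2} = 8 - 4 = 4$)
$E = -22$ ($E = 4 \left(-5\right) - 2 = -20 - 2 = -22$)
$E \left(2 + \left(-3\right)^{2}\right) = - 22 \left(2 + \left(-3\right)^{2}\right) = - 22 \left(2 + 9\right) = \left(-22\right) 11 = -242$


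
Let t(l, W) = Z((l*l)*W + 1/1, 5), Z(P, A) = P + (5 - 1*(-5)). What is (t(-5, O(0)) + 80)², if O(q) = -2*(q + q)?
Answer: 8281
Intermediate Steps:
O(q) = -4*q
Z(P, A) = 10 + P (Z(P, A) = P + (5 + 5) = P + 10 = 10 + P)
t(l, W) = 11 + W*l² (t(l, W) = 10 + ((l*l)*W + 1/1) = 10 + (l²*W + 1) = 10 + (W*l² + 1) = 10 + (1 + W*l²) = 11 + W*l²)
(t(-5, O(0)) + 80)² = ((11 - 4*0*(-5)²) + 80)² = ((11 + 0*25) + 80)² = ((11 + 0) + 80)² = (11 + 80)² = 91² = 8281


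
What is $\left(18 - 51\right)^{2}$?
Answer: $1089$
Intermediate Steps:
$\left(18 - 51\right)^{2} = \left(-33\right)^{2} = 1089$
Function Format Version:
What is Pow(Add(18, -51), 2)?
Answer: 1089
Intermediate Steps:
Pow(Add(18, -51), 2) = Pow(-33, 2) = 1089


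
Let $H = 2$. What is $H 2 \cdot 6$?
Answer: $24$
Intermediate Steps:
$H 2 \cdot 6 = 2 \cdot 2 \cdot 6 = 4 \cdot 6 = 24$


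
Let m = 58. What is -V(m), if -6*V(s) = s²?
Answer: 1682/3 ≈ 560.67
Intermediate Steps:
V(s) = -s²/6
-V(m) = -(-1)*58²/6 = -(-1)*3364/6 = -1*(-1682/3) = 1682/3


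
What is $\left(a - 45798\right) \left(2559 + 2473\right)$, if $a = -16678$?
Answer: $-314379232$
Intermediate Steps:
$\left(a - 45798\right) \left(2559 + 2473\right) = \left(-16678 - 45798\right) \left(2559 + 2473\right) = \left(-62476\right) 5032 = -314379232$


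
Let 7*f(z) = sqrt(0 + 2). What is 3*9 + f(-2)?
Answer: 27 + sqrt(2)/7 ≈ 27.202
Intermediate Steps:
f(z) = sqrt(2)/7 (f(z) = sqrt(0 + 2)/7 = sqrt(2)/7)
3*9 + f(-2) = 3*9 + sqrt(2)/7 = 27 + sqrt(2)/7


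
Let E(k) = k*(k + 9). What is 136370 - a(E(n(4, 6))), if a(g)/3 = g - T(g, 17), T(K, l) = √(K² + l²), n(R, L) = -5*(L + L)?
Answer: 127190 + 51*√32401 ≈ 1.3637e+5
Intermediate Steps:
n(R, L) = -10*L
E(k) = k*(9 + k)
a(g) = -3*√(289 + g²) + 3*g (a(g) = 3*(g - √(g² + 17²)) = 3*(g - √(g² + 289)) = 3*(g - √(289 + g²)) = -3*√(289 + g²) + 3*g)
136370 - a(E(n(4, 6))) = 136370 - (-3*√(289 + ((-10*6)*(9 - 10*6))²) + 3*((-10*6)*(9 - 10*6))) = 136370 - (-3*√(289 + (-60*(9 - 60))²) + 3*(-60*(9 - 60))) = 136370 - (-3*√(289 + (-60*(-51))²) + 3*(-60*(-51))) = 136370 - (-3*√(289 + 3060²) + 3*3060) = 136370 - (-3*√(289 + 9363600) + 9180) = 136370 - (-51*√32401 + 9180) = 136370 - (9180 - 51*√32401) = 136370 + (-9180 + 51*√32401) = 127190 + 51*√32401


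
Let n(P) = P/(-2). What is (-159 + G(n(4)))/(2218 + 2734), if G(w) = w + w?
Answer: -163/4952 ≈ -0.032916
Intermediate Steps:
n(P) = -P/2 (n(P) = P*(-½) = -P/2)
G(w) = 2*w
(-159 + G(n(4)))/(2218 + 2734) = (-159 + 2*(-½*4))/(2218 + 2734) = (-159 + 2*(-2))/4952 = (-159 - 4)*(1/4952) = -163*1/4952 = -163/4952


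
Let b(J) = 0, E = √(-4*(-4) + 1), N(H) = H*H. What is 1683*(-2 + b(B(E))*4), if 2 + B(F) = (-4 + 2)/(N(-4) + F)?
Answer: -3366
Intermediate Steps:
N(H) = H²
E = √17 (E = √(16 + 1) = √17 ≈ 4.1231)
B(F) = -2 - 2/(16 + F) (B(F) = -2 + (-4 + 2)/((-4)² + F) = -2 - 2/(16 + F))
1683*(-2 + b(B(E))*4) = 1683*(-2 + 0*4) = 1683*(-2 + 0) = 1683*(-2) = -3366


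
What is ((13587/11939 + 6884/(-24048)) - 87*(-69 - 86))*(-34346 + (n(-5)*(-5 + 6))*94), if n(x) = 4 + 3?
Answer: -8152307321976110/17944317 ≈ -4.5431e+8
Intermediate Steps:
n(x) = 7
((13587/11939 + 6884/(-24048)) - 87*(-69 - 86))*(-34346 + (n(-5)*(-5 + 6))*94) = ((13587/11939 + 6884/(-24048)) - 87*(-69 - 86))*(-34346 + (7*(-5 + 6))*94) = ((13587*(1/11939) + 6884*(-1/24048)) - 87*(-155))*(-34346 + (7*1)*94) = ((13587/11939 - 1721/6012) + 13485)*(-34346 + 7*94) = (61138025/71777268 + 13485)*(-34346 + 658) = (967977597005/71777268)*(-33688) = -8152307321976110/17944317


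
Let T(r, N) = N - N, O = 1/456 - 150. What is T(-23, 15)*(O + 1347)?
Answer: 0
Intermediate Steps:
O = -68399/456 (O = 1/456 - 150 = -68399/456 ≈ -150.00)
T(r, N) = 0
T(-23, 15)*(O + 1347) = 0*(-68399/456 + 1347) = 0*(545833/456) = 0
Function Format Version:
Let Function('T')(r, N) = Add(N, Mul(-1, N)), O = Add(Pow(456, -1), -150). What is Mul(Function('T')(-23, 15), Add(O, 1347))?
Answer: 0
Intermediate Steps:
O = Rational(-68399, 456) (O = Add(Rational(1, 456), -150) = Rational(-68399, 456) ≈ -150.00)
Function('T')(r, N) = 0
Mul(Function('T')(-23, 15), Add(O, 1347)) = Mul(0, Add(Rational(-68399, 456), 1347)) = Mul(0, Rational(545833, 456)) = 0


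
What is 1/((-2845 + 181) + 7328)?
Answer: 1/4664 ≈ 0.00021441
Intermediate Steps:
1/((-2845 + 181) + 7328) = 1/(-2664 + 7328) = 1/4664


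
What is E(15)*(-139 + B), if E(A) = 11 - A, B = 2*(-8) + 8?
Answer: 588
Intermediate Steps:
B = -8 (B = -16 + 8 = -8)
E(15)*(-139 + B) = (11 - 1*15)*(-139 - 8) = (11 - 15)*(-147) = -4*(-147) = 588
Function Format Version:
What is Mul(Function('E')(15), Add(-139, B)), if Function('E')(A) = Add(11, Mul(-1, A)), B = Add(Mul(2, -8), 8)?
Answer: 588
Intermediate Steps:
B = -8 (B = Add(-16, 8) = -8)
Mul(Function('E')(15), Add(-139, B)) = Mul(Add(11, Mul(-1, 15)), Add(-139, -8)) = Mul(Add(11, -15), -147) = Mul(-4, -147) = 588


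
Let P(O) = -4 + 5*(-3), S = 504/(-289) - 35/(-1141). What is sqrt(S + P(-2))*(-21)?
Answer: -42*I*sqrt(39761405)/2771 ≈ -95.575*I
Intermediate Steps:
S = -80707/47107 (S = 504*(-1/289) - 35*(-1/1141) = -504/289 + 5/163 = -80707/47107 ≈ -1.7133)
P(O) = -19 (P(O) = -4 - 15 = -19)
sqrt(S + P(-2))*(-21) = sqrt(-80707/47107 - 19)*(-21) = sqrt(-975740/47107)*(-21) = (2*I*sqrt(39761405)/2771)*(-21) = -42*I*sqrt(39761405)/2771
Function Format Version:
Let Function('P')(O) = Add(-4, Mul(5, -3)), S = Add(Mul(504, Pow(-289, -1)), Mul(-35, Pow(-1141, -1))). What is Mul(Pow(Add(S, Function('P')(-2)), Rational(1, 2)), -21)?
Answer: Mul(Rational(-42, 2771), I, Pow(39761405, Rational(1, 2))) ≈ Mul(-95.575, I)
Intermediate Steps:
S = Rational(-80707, 47107) (S = Add(Mul(504, Rational(-1, 289)), Mul(-35, Rational(-1, 1141))) = Add(Rational(-504, 289), Rational(5, 163)) = Rational(-80707, 47107) ≈ -1.7133)
Function('P')(O) = -19 (Function('P')(O) = Add(-4, -15) = -19)
Mul(Pow(Add(S, Function('P')(-2)), Rational(1, 2)), -21) = Mul(Pow(Add(Rational(-80707, 47107), -19), Rational(1, 2)), -21) = Mul(Pow(Rational(-975740, 47107), Rational(1, 2)), -21) = Mul(Mul(Rational(2, 2771), I, Pow(39761405, Rational(1, 2))), -21) = Mul(Rational(-42, 2771), I, Pow(39761405, Rational(1, 2)))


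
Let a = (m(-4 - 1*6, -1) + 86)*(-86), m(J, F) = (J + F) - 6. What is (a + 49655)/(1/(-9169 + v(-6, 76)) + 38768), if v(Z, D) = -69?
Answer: 403894598/358138783 ≈ 1.1278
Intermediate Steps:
m(J, F) = -6 + F + J (m(J, F) = (F + J) - 6 = -6 + F + J)
a = -5934 (a = ((-6 - 1 + (-4 - 1*6)) + 86)*(-86) = ((-6 - 1 + (-4 - 6)) + 86)*(-86) = ((-6 - 1 - 10) + 86)*(-86) = (-17 + 86)*(-86) = 69*(-86) = -5934)
(a + 49655)/(1/(-9169 + v(-6, 76)) + 38768) = (-5934 + 49655)/(1/(-9169 - 69) + 38768) = 43721/(1/(-9238) + 38768) = 43721/(-1/9238 + 38768) = 43721/(358138783/9238) = 43721*(9238/358138783) = 403894598/358138783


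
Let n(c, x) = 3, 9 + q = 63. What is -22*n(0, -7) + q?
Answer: -12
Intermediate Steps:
q = 54 (q = -9 + 63 = 54)
-22*n(0, -7) + q = -22*3 + 54 = -66 + 54 = -12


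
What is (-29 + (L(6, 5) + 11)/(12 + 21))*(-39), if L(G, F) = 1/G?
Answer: 73775/66 ≈ 1117.8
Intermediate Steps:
(-29 + (L(6, 5) + 11)/(12 + 21))*(-39) = (-29 + (1/6 + 11)/(12 + 21))*(-39) = (-29 + (⅙ + 11)/33)*(-39) = (-29 + (67/6)*(1/33))*(-39) = (-29 + 67/198)*(-39) = -5675/198*(-39) = 73775/66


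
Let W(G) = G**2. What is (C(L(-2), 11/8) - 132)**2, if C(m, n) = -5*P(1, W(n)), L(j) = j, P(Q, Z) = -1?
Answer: 16129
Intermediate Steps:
C(m, n) = 5 (C(m, n) = -5*(-1) = 5)
(C(L(-2), 11/8) - 132)**2 = (5 - 132)**2 = (-127)**2 = 16129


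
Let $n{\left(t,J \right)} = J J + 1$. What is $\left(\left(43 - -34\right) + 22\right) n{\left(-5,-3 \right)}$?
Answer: $990$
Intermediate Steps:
$n{\left(t,J \right)} = 1 + J^{2}$ ($n{\left(t,J \right)} = J^{2} + 1 = 1 + J^{2}$)
$\left(\left(43 - -34\right) + 22\right) n{\left(-5,-3 \right)} = \left(\left(43 - -34\right) + 22\right) \left(1 + \left(-3\right)^{2}\right) = \left(\left(43 + 34\right) + 22\right) \left(1 + 9\right) = \left(77 + 22\right) 10 = 99 \cdot 10 = 990$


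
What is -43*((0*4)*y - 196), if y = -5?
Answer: 8428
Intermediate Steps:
-43*((0*4)*y - 196) = -43*((0*4)*(-5) - 196) = -43*(0*(-5) - 196) = -43*(0 - 196) = -43*(-196) = 8428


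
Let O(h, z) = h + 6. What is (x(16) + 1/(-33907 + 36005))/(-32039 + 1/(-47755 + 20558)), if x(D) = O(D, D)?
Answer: -1255331929/1828123107032 ≈ -0.00068668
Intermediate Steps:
O(h, z) = 6 + h
x(D) = 6 + D
(x(16) + 1/(-33907 + 36005))/(-32039 + 1/(-47755 + 20558)) = ((6 + 16) + 1/(-33907 + 36005))/(-32039 + 1/(-47755 + 20558)) = (22 + 1/2098)/(-32039 + 1/(-27197)) = (22 + 1/2098)/(-32039 - 1/27197) = 46157/(2098*(-871364684/27197)) = (46157/2098)*(-27197/871364684) = -1255331929/1828123107032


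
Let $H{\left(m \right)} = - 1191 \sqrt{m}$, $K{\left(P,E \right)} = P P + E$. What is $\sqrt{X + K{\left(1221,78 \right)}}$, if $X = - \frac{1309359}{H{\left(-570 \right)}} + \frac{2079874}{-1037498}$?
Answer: $\frac{\sqrt{20544649447602979754396094600 - 26577699727164184199370 i \sqrt{570}}}{117387711210} \approx 1221.0 - 0.018856 i$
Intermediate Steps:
$K{\left(P,E \right)} = E + P^{2}$ ($K{\left(P,E \right)} = P^{2} + E = E + P^{2}$)
$X = - \frac{1039937}{518749} - \frac{436453 i \sqrt{570}}{226290}$ ($X = - \frac{1309359}{\left(-1191\right) \sqrt{-570}} + \frac{2079874}{-1037498} = - \frac{1309359}{\left(-1191\right) i \sqrt{570}} + 2079874 \left(- \frac{1}{1037498}\right) = - \frac{1309359}{\left(-1191\right) i \sqrt{570}} - \frac{1039937}{518749} = - 1309359 \frac{i \sqrt{570}}{678870} - \frac{1039937}{518749} = - \frac{436453 i \sqrt{570}}{226290} - \frac{1039937}{518749} = - \frac{1039937}{518749} - \frac{436453 i \sqrt{570}}{226290} \approx -2.0047 - 46.048 i$)
$\sqrt{X + K{\left(1221,78 \right)}} = \sqrt{\left(- \frac{1039937}{518749} - \frac{436453 i \sqrt{570}}{226290}\right) + \left(78 + 1221^{2}\right)} = \sqrt{\left(- \frac{1039937}{518749} - \frac{436453 i \sqrt{570}}{226290}\right) + \left(78 + 1490841\right)} = \sqrt{\left(- \frac{1039937}{518749} - \frac{436453 i \sqrt{570}}{226290}\right) + 1490919} = \sqrt{\frac{773411700394}{518749} - \frac{436453 i \sqrt{570}}{226290}}$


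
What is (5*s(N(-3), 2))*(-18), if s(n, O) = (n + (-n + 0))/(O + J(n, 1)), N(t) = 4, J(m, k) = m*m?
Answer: 0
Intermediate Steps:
J(m, k) = m²
s(n, O) = 0 (s(n, O) = (n + (-n + 0))/(O + n²) = (n - n)/(O + n²) = 0/(O + n²) = 0)
(5*s(N(-3), 2))*(-18) = (5*0)*(-18) = 0*(-18) = 0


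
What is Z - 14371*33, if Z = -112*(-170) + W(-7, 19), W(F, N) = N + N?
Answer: -455165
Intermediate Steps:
W(F, N) = 2*N
Z = 19078 (Z = -112*(-170) + 2*19 = 19040 + 38 = 19078)
Z - 14371*33 = 19078 - 14371*33 = 19078 - 1*474243 = 19078 - 474243 = -455165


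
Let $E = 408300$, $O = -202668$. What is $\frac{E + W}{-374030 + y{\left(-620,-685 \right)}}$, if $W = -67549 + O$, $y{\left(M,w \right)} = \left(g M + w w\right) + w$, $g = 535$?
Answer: $- \frac{138083}{237190} \approx -0.58216$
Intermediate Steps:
$y{\left(M,w \right)} = w + w^{2} + 535 M$ ($y{\left(M,w \right)} = \left(535 M + w w\right) + w = \left(535 M + w^{2}\right) + w = \left(w^{2} + 535 M\right) + w = w + w^{2} + 535 M$)
$W = -270217$ ($W = -67549 - 202668 = -270217$)
$\frac{E + W}{-374030 + y{\left(-620,-685 \right)}} = \frac{408300 - 270217}{-374030 + \left(-685 + \left(-685\right)^{2} + 535 \left(-620\right)\right)} = \frac{138083}{-374030 - -136840} = \frac{138083}{-374030 + 136840} = \frac{138083}{-237190} = 138083 \left(- \frac{1}{237190}\right) = - \frac{138083}{237190}$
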